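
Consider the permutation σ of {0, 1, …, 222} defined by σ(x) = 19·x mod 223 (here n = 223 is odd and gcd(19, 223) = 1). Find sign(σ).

+1

Orbit of 1 under x↦19x: [1, 19, 138, 169, 89, 130, 17]… (length divides ord_223(19)).
3 cycles of lengths [111, 111, 1].
sign(π) = (−1)^{n − #cycles} = (−1)^{223−3} = (−1)^220 = +1.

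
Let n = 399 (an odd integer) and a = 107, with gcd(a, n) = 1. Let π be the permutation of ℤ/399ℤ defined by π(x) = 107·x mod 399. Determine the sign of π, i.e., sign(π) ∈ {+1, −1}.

Orbit of 113 under x↦107x: [113, 121, 179, 1, 107, 277]… (length divides ord_399(107)).
π_107 has 69 disjoint cycles with lengths [6, 6, 6, 6, 6, 6, 6, 6, 6, 6, 6, 6, 6, 6, 6, 6, 6, 6, 6, 6, 6, 6, 6, 6, 6, 6, 6, 6, 6, 6, 6, 6, 6, 6, 6, 6, 6, 6, 6, 6, 6, 6, 6, 6, 6, 6, 6, 6, 6, 6, 6, 6, 6, 6, 6, 6, 6, 6, 6, 6, 6, 6, 6, 6, 6, 3, 3, 2, 1] on {0,…,398}.
399 − 69 = 330 transpositions; sign(π) = (−1)^330 = +1.

+1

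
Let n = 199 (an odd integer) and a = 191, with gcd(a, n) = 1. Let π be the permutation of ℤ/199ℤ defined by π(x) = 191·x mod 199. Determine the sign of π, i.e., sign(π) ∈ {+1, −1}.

-1

Orbit of 78 under x↦191x: [78, 172, 17, 63, 93, 52, 181]… (length divides ord_199(191)).
Decompose π into cycles: lengths [66, 66, 66, 1] (4 cycles, including the fixed point 0).
With 4 cycles on 199 points, sign = (−1)^{199−4} = -1.
Zolotarev: (191|199) = -1, matching the cycle-count sign.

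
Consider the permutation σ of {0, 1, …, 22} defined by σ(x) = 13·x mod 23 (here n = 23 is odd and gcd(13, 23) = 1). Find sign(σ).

Start at x=16: 16 → 1 → 13 → 8 → 12 → 18 → 4 → … (one orbit).
π_13 has 3 disjoint cycles with lengths [11, 11, 1] on {0,…,22}.
23 − 3 = 20 transpositions; sign(π) = (−1)^20 = +1.
Via Zolotarev, sign(π_{13}) = (13|23) = +1.

+1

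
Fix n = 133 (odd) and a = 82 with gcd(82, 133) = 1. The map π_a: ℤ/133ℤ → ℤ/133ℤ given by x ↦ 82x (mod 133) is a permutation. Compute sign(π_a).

-1

Orbit of 47 under x↦82x: [47, 130, 20, 44, 17, 64, 61]… (length divides ord_133(82)).
Decompose π into cycles: lengths [18, 18, 18, 18, 18, 18, 9, 9, 6, 1] (10 cycles, including the fixed point 0).
With 10 cycles on 133 points, sign = (−1)^{133−10} = -1.
Via Zolotarev, sign(π_{82}) = (82|133) = -1.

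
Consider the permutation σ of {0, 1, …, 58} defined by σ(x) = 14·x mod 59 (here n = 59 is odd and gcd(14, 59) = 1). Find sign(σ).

Trace 53: π^k(53) = [53, 34, 4, 56, 17, 2, 28] for k=0..6.
Decompose π into cycles: lengths [58, 1] (2 cycles, including the fixed point 0).
sign(π) = (−1)^{n − #cycles} = (−1)^{59−2} = (−1)^57 = -1.
The Jacobi symbol (14|59) = -1 (Zolotarev) agrees.

-1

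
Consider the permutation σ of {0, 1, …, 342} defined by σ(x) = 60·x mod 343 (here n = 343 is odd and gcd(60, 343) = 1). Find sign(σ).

Orbit of 235 under x↦60x: [235, 37, 162, 116, 100, 169, 193]… (length divides ord_343(60)).
7 cycles of lengths [147, 147, 21, 21, 3, 3, 1].
Σ(ℓ_i−1) = 343−7 = 336; sign = (−1)^336 = +1.

+1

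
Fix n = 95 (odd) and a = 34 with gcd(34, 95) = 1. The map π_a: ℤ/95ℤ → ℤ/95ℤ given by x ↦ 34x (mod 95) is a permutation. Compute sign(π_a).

Orbit of 11 under x↦34x: [11, 89, 81, 94, 61, 79, 26]… (length divides ord_95(34)).
Cycle lengths of π_34 on ℤ/95ℤ: [18, 18, 18, 18, 18, 2, 2, 1]; 8 cycles in total.
With 8 cycles on 95 points, sign = (−1)^{95−8} = -1.

-1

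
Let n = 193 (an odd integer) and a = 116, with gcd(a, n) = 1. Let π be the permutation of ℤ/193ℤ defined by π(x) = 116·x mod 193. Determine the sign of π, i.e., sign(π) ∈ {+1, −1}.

-1

Start at x=3: 3 → 155 → 31 → 122 → 63 → 167 → 72 → … (one orbit).
Cycle type of π: 192 + 1; total 2 cycles.
2 cycles on 193: each ℓ→(−1)^(ℓ−1), product (−1)^191 = -1.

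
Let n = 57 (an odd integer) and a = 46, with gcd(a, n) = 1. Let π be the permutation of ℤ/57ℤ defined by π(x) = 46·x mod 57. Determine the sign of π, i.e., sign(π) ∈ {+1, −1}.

Trace 7: π^k(7) = [7, 37, 49, 31, 1, 46] for k=0..5.
12 cycles of lengths [6, 6, 6, 6, 6, 6, 6, 6, 6, 1, 1, 1].
With 12 cycles on 57 points, sign = (−1)^{57−12} = -1.
The Jacobi symbol (46|57) = -1 (Zolotarev) agrees.

-1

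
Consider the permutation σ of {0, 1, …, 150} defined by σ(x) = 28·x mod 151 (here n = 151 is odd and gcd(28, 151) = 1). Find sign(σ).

Start at x=1: 1 → 28 → 29 → 57 → 86 → 143 → 78 → … (one orbit).
The orbit structure of x ↦ 28x mod 151: 4 orbits of sizes [50, 50, 50, 1].
n − c = 151 − 4 = 147; sign = (−1)^147 = -1.

-1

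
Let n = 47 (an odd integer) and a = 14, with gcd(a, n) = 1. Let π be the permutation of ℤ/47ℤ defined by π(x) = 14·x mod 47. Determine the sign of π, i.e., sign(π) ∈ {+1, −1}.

+1

Orbit of 34 under x↦14x: [34, 6, 37, 1, 14, 8, 18]… (length divides ord_47(14)).
Decompose π into cycles: lengths [23, 23, 1] (3 cycles, including the fixed point 0).
Σ(ℓ_i−1) = 47−3 = 44; sign = (−1)^44 = +1.
Check: (14/47) = +1 by Zolotarev.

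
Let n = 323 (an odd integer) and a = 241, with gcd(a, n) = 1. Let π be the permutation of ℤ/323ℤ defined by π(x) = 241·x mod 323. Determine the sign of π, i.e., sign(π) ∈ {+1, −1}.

Orbit of 134 under x↦241x: [134, 317, 169, 31, 42, 109, 106]… (length divides ord_323(241)).
Cycle type of π: 144×2 + 18 + 16 + 1; total 5 cycles.
sign(π) = (−1)^{n − #cycles} = (−1)^{323−5} = (−1)^318 = +1.

+1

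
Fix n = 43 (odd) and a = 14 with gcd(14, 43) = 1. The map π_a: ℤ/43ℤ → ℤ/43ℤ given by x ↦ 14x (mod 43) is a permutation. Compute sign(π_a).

+1

Trace 24: π^k(24) = [24, 35, 17, 23, 21, 36, 31] for k=0..6.
π_14 has 3 disjoint cycles with lengths [21, 21, 1] on {0,…,42}.
43 − 3 = 40 transpositions; sign(π) = (−1)^40 = +1.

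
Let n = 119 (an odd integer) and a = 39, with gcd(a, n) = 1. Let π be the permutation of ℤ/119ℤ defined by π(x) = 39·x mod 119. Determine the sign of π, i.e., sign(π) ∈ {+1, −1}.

Start at x=92: 92 → 18 → 107 → 8 → 74 → 30 → 99 → … (one orbit).
Decompose π into cycles: lengths [48, 48, 16, 3, 3, 1] (6 cycles, including the fixed point 0).
sign(π) = (−1)^{n − #cycles} = (−1)^{119−6} = (−1)^113 = -1.
Check: (39/119) = -1 by Zolotarev.

-1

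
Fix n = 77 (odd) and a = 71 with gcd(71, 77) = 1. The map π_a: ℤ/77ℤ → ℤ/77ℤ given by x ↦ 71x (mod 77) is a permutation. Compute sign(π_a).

+1

Start at x=1: 1 → 71 → 36 → 15 → 64 → 1 (one orbit).
Cycle type of π: 5×14 + 1×7; total 21 cycles.
n − c = 77 − 21 = 56; sign = (−1)^56 = +1.
Zolotarev: (71|77) = +1, matching the cycle-count sign.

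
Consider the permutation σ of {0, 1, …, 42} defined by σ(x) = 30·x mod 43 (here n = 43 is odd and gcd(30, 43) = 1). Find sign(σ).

-1

Orbit of 39 under x↦30x: [39, 9, 12, 16, 7, 38, 22]… (length divides ord_43(30)).
Cycle type of π: 42 + 1; total 2 cycles.
n − c = 43 − 2 = 41; sign = (−1)^41 = -1.
(30|43)_J = -1 (Zolotarev's lemma cross-check).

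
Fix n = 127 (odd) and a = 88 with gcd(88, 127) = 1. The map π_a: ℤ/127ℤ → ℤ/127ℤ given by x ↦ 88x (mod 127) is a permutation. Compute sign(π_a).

+1

Orbit of 113 under x↦88x: [113, 38, 42, 13, 1, 88, 124]… (length divides ord_127(88)).
Cycle lengths of π_88 on ℤ/127ℤ: [63, 63, 1]; 3 cycles in total.
sign(π) = (−1)^{n − #cycles} = (−1)^{127−3} = (−1)^124 = +1.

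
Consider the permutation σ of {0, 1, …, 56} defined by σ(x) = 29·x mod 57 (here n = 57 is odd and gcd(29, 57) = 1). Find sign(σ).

+1

Orbit of 41 under x↦29x: [41, 49, 53, 55, 56, 28, 14]… (length divides ord_57(29)).
The orbit structure of x ↦ 29x mod 57: 5 orbits of sizes [18, 18, 18, 2, 1].
5 cycles on 57: each ℓ→(−1)^(ℓ−1), product (−1)^52 = +1.
Via Zolotarev, sign(π_{29}) = (29|57) = +1.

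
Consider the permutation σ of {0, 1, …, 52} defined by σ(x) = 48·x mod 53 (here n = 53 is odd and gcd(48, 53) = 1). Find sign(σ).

-1

Orbit of 11 under x↦48x: [11, 51, 10, 3, 38, 22, 49]… (length divides ord_53(48)).
The orbit structure of x ↦ 48x mod 53: 2 orbits of sizes [52, 1].
2 cycles on 53: each ℓ→(−1)^(ℓ−1), product (−1)^51 = -1.
Zolotarev: (48|53) = -1, matching the cycle-count sign.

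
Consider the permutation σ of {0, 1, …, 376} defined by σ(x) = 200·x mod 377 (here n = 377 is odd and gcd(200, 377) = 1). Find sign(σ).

Trace 376: π^k(376) = [376, 177, 339, 317, 64, 359, 170] for k=0..6.
Decompose π into cycles: lengths [28, 28, 28, 28, 28, 28, 28, 28, 28, 28, 28, 28, 28, 4, 4, 4, 1] (17 cycles, including the fixed point 0).
Σ(ℓ_i−1) = 377−17 = 360; sign = (−1)^360 = +1.

+1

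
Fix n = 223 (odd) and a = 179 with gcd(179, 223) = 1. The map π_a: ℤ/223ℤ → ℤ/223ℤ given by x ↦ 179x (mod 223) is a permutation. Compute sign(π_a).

+1

Start at x=74: 74 → 89 → 98 → 148 → 178 → 196 → 73 → … (one orbit).
π_179 has 3 disjoint cycles with lengths [111, 111, 1] on {0,…,222}.
With 3 cycles on 223 points, sign = (−1)^{223−3} = +1.
The Jacobi symbol (179|223) = +1 (Zolotarev) agrees.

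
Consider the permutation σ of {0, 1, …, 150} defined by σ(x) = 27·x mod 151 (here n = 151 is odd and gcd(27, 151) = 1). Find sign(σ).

-1

Trace 143: π^k(143) = [143, 86, 57, 29, 28, 1, 27] for k=0..6.
Cycle type of π: 50×3 + 1; total 4 cycles.
4 cycles on 151: each ℓ→(−1)^(ℓ−1), product (−1)^147 = -1.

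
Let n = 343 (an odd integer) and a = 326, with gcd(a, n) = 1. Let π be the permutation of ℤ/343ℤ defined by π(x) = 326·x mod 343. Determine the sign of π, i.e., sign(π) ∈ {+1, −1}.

Trace 172: π^k(172) = [172, 163, 316, 116, 86, 253, 158] for k=0..6.
Cycle type of π: 147×2 + 21×2 + 3×2 + 1; total 7 cycles.
sign(π) = (−1)^{n − #cycles} = (−1)^{343−7} = (−1)^336 = +1.

+1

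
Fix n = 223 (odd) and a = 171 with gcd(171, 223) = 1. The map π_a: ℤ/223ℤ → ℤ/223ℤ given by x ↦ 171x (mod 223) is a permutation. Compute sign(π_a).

Trace 82: π^k(82) = [82, 196, 66, 136, 64, 17, 8] for k=0..6.
Cycle lengths of π_171 on ℤ/223ℤ: [37, 37, 37, 37, 37, 37, 1]; 7 cycles in total.
n − c = 223 − 7 = 216; sign = (−1)^216 = +1.
Check: (171/223) = +1 by Zolotarev.

+1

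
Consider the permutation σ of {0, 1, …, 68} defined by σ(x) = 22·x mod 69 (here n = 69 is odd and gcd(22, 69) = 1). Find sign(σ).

Start at x=1: 1 → 22 → 1 (one orbit).
π_22 has 36 disjoint cycles with lengths [2, 2, 2, 2, 2, 2, 2, 2, 2, 2, 2, 2, 2, 2, 2, 2, 2, 2, 2, 2, 2, 2, 2, 2, 2, 2, 2, 2, 2, 2, 2, 2, 2, 1, 1, 1] on {0,…,68}.
69 − 36 = 33 transpositions; sign(π) = (−1)^33 = -1.

-1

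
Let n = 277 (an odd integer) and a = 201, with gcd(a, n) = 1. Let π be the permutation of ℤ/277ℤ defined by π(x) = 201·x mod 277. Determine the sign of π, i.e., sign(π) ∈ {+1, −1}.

+1

Start at x=175: 175 → 273 → 27 → 164 → 1 → 201 → 236 → … (one orbit).
π_201 has 13 disjoint cycles with lengths [23, 23, 23, 23, 23, 23, 23, 23, 23, 23, 23, 23, 1] on {0,…,276}.
sign(π) = (−1)^{n − #cycles} = (−1)^{277−13} = (−1)^264 = +1.
(201|277)_J = +1 (Zolotarev's lemma cross-check).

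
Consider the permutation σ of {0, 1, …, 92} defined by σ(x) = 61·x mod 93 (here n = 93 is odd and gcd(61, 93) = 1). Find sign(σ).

-1

Start at x=61: 61 → 1 → 61 (one orbit).
48 cycles of lengths [2, 2, 2, 2, 2, 2, 2, 2, 2, 2, 2, 2, 2, 2, 2, 2, 2, 2, 2, 2, 2, 2, 2, 2, 2, 2, 2, 2, 2, 2, 2, 2, 2, 2, 2, 2, 2, 2, 2, 2, 2, 2, 2, 2, 2, 1, 1, 1].
n − c = 93 − 48 = 45; sign = (−1)^45 = -1.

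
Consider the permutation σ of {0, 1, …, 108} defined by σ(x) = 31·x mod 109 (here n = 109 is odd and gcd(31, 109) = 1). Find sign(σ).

+1

Trace 38: π^k(38) = [38, 88, 3, 93, 49, 102, 1] for k=0..6.
π_31 has 3 disjoint cycles with lengths [54, 54, 1] on {0,…,108}.
sign(π) = (−1)^{n − #cycles} = (−1)^{109−3} = (−1)^106 = +1.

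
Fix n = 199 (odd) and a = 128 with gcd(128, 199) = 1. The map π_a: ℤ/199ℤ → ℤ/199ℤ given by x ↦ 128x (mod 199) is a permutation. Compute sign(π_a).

+1

Trace 13: π^k(13) = [13, 72, 62, 175, 112, 8, 29] for k=0..6.
π_128 has 3 disjoint cycles with lengths [99, 99, 1] on {0,…,198}.
n − c = 199 − 3 = 196; sign = (−1)^196 = +1.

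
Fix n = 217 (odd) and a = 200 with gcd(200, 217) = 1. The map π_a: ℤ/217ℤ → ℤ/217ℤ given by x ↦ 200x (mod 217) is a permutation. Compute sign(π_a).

+1

Trace 64: π^k(64) = [64, 214, 51, 1, 200, 72, 78] for k=0..6.
π_200 has 17 disjoint cycles with lengths [15, 15, 15, 15, 15, 15, 15, 15, 15, 15, 15, 15, 15, 15, 3, 3, 1] on {0,…,216}.
17 cycles on 217: each ℓ→(−1)^(ℓ−1), product (−1)^200 = +1.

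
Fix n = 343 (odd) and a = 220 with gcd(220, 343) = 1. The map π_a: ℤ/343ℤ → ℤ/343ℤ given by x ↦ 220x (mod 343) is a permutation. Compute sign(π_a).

-1

Orbit of 180 under x↦220x: [180, 155, 143, 247, 146, 221, 257]… (length divides ord_343(220)).
The orbit structure of x ↦ 220x mod 343: 4 orbits of sizes [294, 42, 6, 1].
Σ(ℓ_i−1) = 343−4 = 339; sign = (−1)^339 = -1.
(220|343)_J = -1 (Zolotarev's lemma cross-check).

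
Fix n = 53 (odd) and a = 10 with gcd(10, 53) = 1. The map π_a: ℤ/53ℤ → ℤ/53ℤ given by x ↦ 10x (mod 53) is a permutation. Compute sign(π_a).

+1

Trace 47: π^k(47) = [47, 46, 36, 42, 49, 13, 24] for k=0..6.
Cycle lengths of π_10 on ℤ/53ℤ: [13, 13, 13, 13, 1]; 5 cycles in total.
n − c = 53 − 5 = 48; sign = (−1)^48 = +1.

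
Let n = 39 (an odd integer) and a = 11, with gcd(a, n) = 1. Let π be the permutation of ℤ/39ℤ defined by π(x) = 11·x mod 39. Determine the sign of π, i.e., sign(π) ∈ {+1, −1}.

Start at x=5: 5 → 16 → 20 → 25 → 2 → 22 → 8 → … (one orbit).
Cycle type of π: 12×3 + 2 + 1; total 5 cycles.
sign(π) = (−1)^{n − #cycles} = (−1)^{39−5} = (−1)^34 = +1.
Via Zolotarev, sign(π_{11}) = (11|39) = +1.

+1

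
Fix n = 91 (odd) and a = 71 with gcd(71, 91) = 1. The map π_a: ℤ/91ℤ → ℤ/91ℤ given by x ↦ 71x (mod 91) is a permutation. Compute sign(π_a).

-1

Orbit of 15 under x↦71x: [15, 64, 85, 29, 57, 43, 50]… (length divides ord_91(71)).
The orbit structure of x ↦ 71x mod 91: 14 orbits of sizes [12, 12, 12, 12, 12, 12, 12, 1, 1, 1, 1, 1, 1, 1].
With 14 cycles on 91 points, sign = (−1)^{91−14} = -1.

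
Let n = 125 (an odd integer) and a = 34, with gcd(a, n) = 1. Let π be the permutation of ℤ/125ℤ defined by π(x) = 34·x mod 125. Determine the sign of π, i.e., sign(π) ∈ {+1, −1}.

Start at x=4: 4 → 11 → 124 → 91 → 94 → 71 → 39 → … (one orbit).
The orbit structure of x ↦ 34x mod 125: 7 orbits of sizes [50, 50, 10, 10, 2, 2, 1].
sign(π) = (−1)^{n − #cycles} = (−1)^{125−7} = (−1)^118 = +1.
Via Zolotarev, sign(π_{34}) = (34|125) = +1.

+1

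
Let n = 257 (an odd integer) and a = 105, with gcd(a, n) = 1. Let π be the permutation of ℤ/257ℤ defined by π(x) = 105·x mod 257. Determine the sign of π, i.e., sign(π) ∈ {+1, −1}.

-1

Orbit of 150 under x↦105x: [150, 73, 212, 158, 142, 4, 163]… (length divides ord_257(105)).
π_105 has 2 disjoint cycles with lengths [256, 1] on {0,…,256}.
With 2 cycles on 257 points, sign = (−1)^{257−2} = -1.
(105|257)_J = -1 (Zolotarev's lemma cross-check).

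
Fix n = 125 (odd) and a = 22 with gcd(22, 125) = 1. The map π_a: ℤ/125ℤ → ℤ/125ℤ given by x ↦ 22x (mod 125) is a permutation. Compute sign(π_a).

-1

Trace 124: π^k(124) = [124, 103, 16, 102, 119, 118, 96] for k=0..6.
Decompose π into cycles: lengths [100, 20, 4, 1] (4 cycles, including the fixed point 0).
Σ(ℓ_i−1) = 125−4 = 121; sign = (−1)^121 = -1.
The Jacobi symbol (22|125) = -1 (Zolotarev) agrees.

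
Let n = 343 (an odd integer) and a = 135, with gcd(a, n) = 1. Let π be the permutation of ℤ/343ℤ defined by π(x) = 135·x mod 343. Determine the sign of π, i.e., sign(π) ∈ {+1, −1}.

Trace 310: π^k(310) = [310, 4, 197, 184, 144, 232, 107] for k=0..6.
7 cycles of lengths [147, 147, 21, 21, 3, 3, 1].
7 cycles on 343: each ℓ→(−1)^(ℓ−1), product (−1)^336 = +1.
The Jacobi symbol (135|343) = +1 (Zolotarev) agrees.

+1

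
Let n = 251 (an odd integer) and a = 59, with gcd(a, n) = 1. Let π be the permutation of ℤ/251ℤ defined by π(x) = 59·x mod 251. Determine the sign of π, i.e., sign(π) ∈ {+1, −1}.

Trace 70: π^k(70) = [70, 114, 200, 3, 177, 152, 183] for k=0..6.
2 cycles of lengths [250, 1].
Σ(ℓ_i−1) = 251−2 = 249; sign = (−1)^249 = -1.

-1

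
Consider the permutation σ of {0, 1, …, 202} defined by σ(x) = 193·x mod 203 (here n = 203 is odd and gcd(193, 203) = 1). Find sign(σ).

Start at x=121: 121 → 8 → 123 → 191 → 120 → 18 → 23 → … (one orbit).
Cycle lengths of π_193 on ℤ/203ℤ: [84, 84, 28, 3, 3, 1]; 6 cycles in total.
sign(π) = (−1)^{n − #cycles} = (−1)^{203−6} = (−1)^197 = -1.

-1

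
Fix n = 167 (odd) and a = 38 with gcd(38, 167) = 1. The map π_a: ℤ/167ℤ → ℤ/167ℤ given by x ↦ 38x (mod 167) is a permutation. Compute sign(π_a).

+1

Trace 88: π^k(88) = [88, 4, 152, 98, 50, 63, 56] for k=0..6.
Cycle type of π: 83×2 + 1; total 3 cycles.
With 3 cycles on 167 points, sign = (−1)^{167−3} = +1.
(38|167)_J = +1 (Zolotarev's lemma cross-check).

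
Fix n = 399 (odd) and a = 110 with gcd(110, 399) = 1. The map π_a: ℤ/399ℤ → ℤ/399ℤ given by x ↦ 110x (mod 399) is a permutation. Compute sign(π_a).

Start at x=130: 130 → 335 → 142 → 59 → 106 → 89 → 214 → … (one orbit).
Cycle lengths of π_110 on ℤ/399ℤ: [18, 18, 18, 18, 18, 18, 18, 18, 18, 18, 18, 18, 18, 18, 18, 18, 18, 18, 18, 18, 18, 6, 6, 6, 2, 1]; 26 cycles in total.
399 − 26 = 373 transpositions; sign(π) = (−1)^373 = -1.
Zolotarev: (110|399) = -1, matching the cycle-count sign.

-1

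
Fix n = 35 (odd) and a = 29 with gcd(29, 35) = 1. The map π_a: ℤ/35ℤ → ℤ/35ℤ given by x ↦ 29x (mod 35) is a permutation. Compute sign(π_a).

+1

Trace 1: π^k(1) = [1, 29] for k=0..1.
Cycle type of π: 2×14 + 1×7; total 21 cycles.
Σ(ℓ_i−1) = 35−21 = 14; sign = (−1)^14 = +1.
Zolotarev: (29|35) = +1, matching the cycle-count sign.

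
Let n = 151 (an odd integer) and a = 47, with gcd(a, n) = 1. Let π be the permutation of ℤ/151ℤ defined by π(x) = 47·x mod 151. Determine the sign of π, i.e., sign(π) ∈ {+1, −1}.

+1

Trace 55: π^k(55) = [55, 18, 91, 49, 38, 125, 137] for k=0..6.
Cycle type of π: 75×2 + 1; total 3 cycles.
3 cycles on 151: each ℓ→(−1)^(ℓ−1), product (−1)^148 = +1.
The Jacobi symbol (47|151) = +1 (Zolotarev) agrees.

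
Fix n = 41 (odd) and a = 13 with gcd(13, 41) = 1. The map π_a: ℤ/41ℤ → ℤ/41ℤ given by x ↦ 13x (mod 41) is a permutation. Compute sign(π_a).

Orbit of 13 under x↦13x: [13, 5, 24, 25, 38, 2, 26]… (length divides ord_41(13)).
Cycle lengths of π_13 on ℤ/41ℤ: [40, 1]; 2 cycles in total.
n − c = 41 − 2 = 39; sign = (−1)^39 = -1.

-1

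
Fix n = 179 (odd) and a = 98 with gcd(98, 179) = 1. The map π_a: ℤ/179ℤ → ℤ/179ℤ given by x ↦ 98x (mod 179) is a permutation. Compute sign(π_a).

-1

Orbit of 11 under x↦98x: [11, 4, 34, 110, 40, 161, 26]… (length divides ord_179(98)).
π_98 has 2 disjoint cycles with lengths [178, 1] on {0,…,178}.
n − c = 179 − 2 = 177; sign = (−1)^177 = -1.
(98|179)_J = -1 (Zolotarev's lemma cross-check).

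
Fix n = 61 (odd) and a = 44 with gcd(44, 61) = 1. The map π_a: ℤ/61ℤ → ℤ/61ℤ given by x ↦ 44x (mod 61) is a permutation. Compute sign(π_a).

-1

Start at x=15: 15 → 50 → 4 → 54 → 58 → 51 → 48 → … (one orbit).
π_44 has 2 disjoint cycles with lengths [60, 1] on {0,…,60}.
With 2 cycles on 61 points, sign = (−1)^{61−2} = -1.
Zolotarev: (44|61) = -1, matching the cycle-count sign.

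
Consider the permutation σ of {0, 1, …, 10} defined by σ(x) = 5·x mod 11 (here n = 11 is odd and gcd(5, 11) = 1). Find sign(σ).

+1

Start at x=4: 4 → 9 → 1 → 5 → 3 → 4 (one orbit).
π_5 has 3 disjoint cycles with lengths [5, 5, 1] on {0,…,10}.
11 − 3 = 8 transpositions; sign(π) = (−1)^8 = +1.
The Jacobi symbol (5|11) = +1 (Zolotarev) agrees.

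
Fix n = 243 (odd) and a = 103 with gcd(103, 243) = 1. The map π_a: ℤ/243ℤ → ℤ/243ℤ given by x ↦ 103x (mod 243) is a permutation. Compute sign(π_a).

+1

Start at x=124: 124 → 136 → 157 → 133 → 91 → 139 → 223 → … (one orbit).
11 cycles of lengths [81, 81, 27, 27, 9, 9, 3, 3, 1, 1, 1].
Σ(ℓ_i−1) = 243−11 = 232; sign = (−1)^232 = +1.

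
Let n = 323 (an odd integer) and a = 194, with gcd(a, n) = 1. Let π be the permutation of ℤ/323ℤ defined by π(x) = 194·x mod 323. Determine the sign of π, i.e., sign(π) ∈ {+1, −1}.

-1

Start at x=234: 234 → 176 → 229 → 175 → 35 → 7 → 66 → … (one orbit).
Decompose π into cycles: lengths [144, 144, 16, 9, 9, 1] (6 cycles, including the fixed point 0).
sign(π) = (−1)^{n − #cycles} = (−1)^{323−6} = (−1)^317 = -1.
Check: (194/323) = -1 by Zolotarev.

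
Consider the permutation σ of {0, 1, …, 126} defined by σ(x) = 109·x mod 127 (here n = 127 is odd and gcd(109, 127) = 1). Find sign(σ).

Start at x=124: 124 → 54 → 44 → 97 → 32 → 59 → 81 → … (one orbit).
Decompose π into cycles: lengths [126, 1] (2 cycles, including the fixed point 0).
With 2 cycles on 127 points, sign = (−1)^{127−2} = -1.

-1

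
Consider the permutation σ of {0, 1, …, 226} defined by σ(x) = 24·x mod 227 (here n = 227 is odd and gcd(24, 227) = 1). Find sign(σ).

Start at x=21: 21 → 50 → 65 → 198 → 212 → 94 → 213 → … (one orbit).
Cycle lengths of π_24 on ℤ/227ℤ: [226, 1]; 2 cycles in total.
sign(π) = (−1)^{n − #cycles} = (−1)^{227−2} = (−1)^225 = -1.
The Jacobi symbol (24|227) = -1 (Zolotarev) agrees.

-1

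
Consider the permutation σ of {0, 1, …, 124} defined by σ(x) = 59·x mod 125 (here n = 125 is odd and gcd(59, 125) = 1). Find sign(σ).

+1

Orbit of 34 under x↦59x: [34, 6, 104, 11, 24, 41, 44]… (length divides ord_125(59)).
Cycle type of π: 50×2 + 10×2 + 2×2 + 1; total 7 cycles.
sign(π) = (−1)^{n − #cycles} = (−1)^{125−7} = (−1)^118 = +1.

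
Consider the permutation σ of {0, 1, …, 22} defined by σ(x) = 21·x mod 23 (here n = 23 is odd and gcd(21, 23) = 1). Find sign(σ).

Orbit of 18 under x↦21x: [18, 10, 3, 17, 12, 22, 2]… (length divides ord_23(21)).
2 cycles of lengths [22, 1].
n − c = 23 − 2 = 21; sign = (−1)^21 = -1.
Zolotarev: (21|23) = -1, matching the cycle-count sign.

-1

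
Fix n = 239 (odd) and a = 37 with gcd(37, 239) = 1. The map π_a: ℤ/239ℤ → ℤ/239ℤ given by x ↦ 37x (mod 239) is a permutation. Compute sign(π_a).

Trace 164: π^k(164) = [164, 93, 95, 169, 39, 9, 94] for k=0..6.
The orbit structure of x ↦ 37x mod 239: 2 orbits of sizes [238, 1].
Σ(ℓ_i−1) = 239−2 = 237; sign = (−1)^237 = -1.
Check: (37/239) = -1 by Zolotarev.

-1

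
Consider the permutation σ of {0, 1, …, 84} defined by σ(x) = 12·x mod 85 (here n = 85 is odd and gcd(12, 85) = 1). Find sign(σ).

+1

Orbit of 22 under x↦12x: [22, 9, 23, 21, 82, 49, 78]… (length divides ord_85(12)).
Cycle lengths of π_12 on ℤ/85ℤ: [16, 16, 16, 16, 16, 4, 1]; 7 cycles in total.
n − c = 85 − 7 = 78; sign = (−1)^78 = +1.
Via Zolotarev, sign(π_{12}) = (12|85) = +1.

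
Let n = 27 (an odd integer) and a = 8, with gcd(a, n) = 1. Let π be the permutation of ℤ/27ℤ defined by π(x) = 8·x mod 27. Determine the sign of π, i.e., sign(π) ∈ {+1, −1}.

Trace 1: π^k(1) = [1, 8, 10, 26, 19, 17] for k=0..5.
Cycle type of π: 6×3 + 2×4 + 1; total 8 cycles.
With 8 cycles on 27 points, sign = (−1)^{27−8} = -1.

-1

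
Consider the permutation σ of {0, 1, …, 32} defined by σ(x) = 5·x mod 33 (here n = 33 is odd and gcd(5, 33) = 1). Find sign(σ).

-1

Trace 1: π^k(1) = [1, 5, 25, 26, 31, 23, 16] for k=0..6.
The orbit structure of x ↦ 5x mod 33: 6 orbits of sizes [10, 10, 5, 5, 2, 1].
6 cycles on 33: each ℓ→(−1)^(ℓ−1), product (−1)^27 = -1.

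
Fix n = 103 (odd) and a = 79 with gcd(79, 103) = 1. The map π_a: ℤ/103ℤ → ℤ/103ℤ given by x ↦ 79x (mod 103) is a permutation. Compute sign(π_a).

+1

Start at x=30: 30 → 1 → 79 → 61 → 81 → 13 → 100 → … (one orbit).
Decompose π into cycles: lengths [17, 17, 17, 17, 17, 17, 1] (7 cycles, including the fixed point 0).
Σ(ℓ_i−1) = 103−7 = 96; sign = (−1)^96 = +1.
The Jacobi symbol (79|103) = +1 (Zolotarev) agrees.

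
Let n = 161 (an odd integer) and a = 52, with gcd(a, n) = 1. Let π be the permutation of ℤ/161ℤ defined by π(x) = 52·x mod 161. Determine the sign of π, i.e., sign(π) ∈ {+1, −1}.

-1

Orbit of 8 under x↦52x: [8, 94, 58, 118, 18, 131, 50]… (length divides ord_161(52)).
Cycle type of π: 66×2 + 11×2 + 6 + 1; total 6 cycles.
With 6 cycles on 161 points, sign = (−1)^{161−6} = -1.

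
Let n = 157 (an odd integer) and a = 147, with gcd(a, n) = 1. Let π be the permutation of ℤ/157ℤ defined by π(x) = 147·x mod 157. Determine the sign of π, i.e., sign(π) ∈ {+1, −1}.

+1

Start at x=115: 115 → 106 → 39 → 81 → 132 → 93 → 12 → … (one orbit).
The orbit structure of x ↦ 147x mod 157: 5 orbits of sizes [39, 39, 39, 39, 1].
n − c = 157 − 5 = 152; sign = (−1)^152 = +1.
Check: (147/157) = +1 by Zolotarev.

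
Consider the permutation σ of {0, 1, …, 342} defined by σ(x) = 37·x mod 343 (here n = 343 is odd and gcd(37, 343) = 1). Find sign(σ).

+1

Start at x=204: 204 → 2 → 74 → 337 → 121 → 18 → 323 → … (one orbit).
The orbit structure of x ↦ 37x mod 343: 7 orbits of sizes [147, 147, 21, 21, 3, 3, 1].
Σ(ℓ_i−1) = 343−7 = 336; sign = (−1)^336 = +1.
(37|343)_J = +1 (Zolotarev's lemma cross-check).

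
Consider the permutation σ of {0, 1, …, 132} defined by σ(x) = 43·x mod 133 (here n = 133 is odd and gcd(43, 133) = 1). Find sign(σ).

+1

Orbit of 92 under x↦43x: [92, 99, 1, 43, 120, 106, 36]… (length divides ord_133(43)).
Decompose π into cycles: lengths [9, 9, 9, 9, 9, 9, 9, 9, 9, 9, 9, 9, 9, 9, 1, 1, 1, 1, 1, 1, 1] (21 cycles, including the fixed point 0).
sign(π) = (−1)^{n − #cycles} = (−1)^{133−21} = (−1)^112 = +1.
(43|133)_J = +1 (Zolotarev's lemma cross-check).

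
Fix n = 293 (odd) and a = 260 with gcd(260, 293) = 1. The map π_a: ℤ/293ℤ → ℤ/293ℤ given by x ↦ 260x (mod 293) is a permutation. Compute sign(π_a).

+1

Trace 4: π^k(4) = [4, 161, 254, 115, 14, 124, 10] for k=0..6.
Decompose π into cycles: lengths [146, 146, 1] (3 cycles, including the fixed point 0).
sign(π) = (−1)^{n − #cycles} = (−1)^{293−3} = (−1)^290 = +1.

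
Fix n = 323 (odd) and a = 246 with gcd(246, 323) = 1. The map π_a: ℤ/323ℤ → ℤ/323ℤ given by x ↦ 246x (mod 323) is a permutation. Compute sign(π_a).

Trace 1: π^k(1) = [1, 246, 115, 189, 305, 94, 191] for k=0..6.
Cycle lengths of π_246 on ℤ/323ℤ: [8, 8, 8, 8, 8, 8, 8, 8, 8, 8, 8, 8, 8, 8, 8, 8, 8, 8, 8, 8, 8, 8, 8, 8, 8, 8, 8, 8, 8, 8, 8, 8, 8, 8, 8, 8, 8, 8, 2, 2, 2, 2, 2, 2, 2, 2, 2, 1]; 48 cycles in total.
With 48 cycles on 323 points, sign = (−1)^{323−48} = -1.
Via Zolotarev, sign(π_{246}) = (246|323) = -1.

-1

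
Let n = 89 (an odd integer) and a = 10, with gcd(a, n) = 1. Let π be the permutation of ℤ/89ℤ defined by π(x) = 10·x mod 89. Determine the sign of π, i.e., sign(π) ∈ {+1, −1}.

+1

Orbit of 49 under x↦10x: [49, 45, 5, 50, 55, 16, 71]… (length divides ord_89(10)).
The orbit structure of x ↦ 10x mod 89: 3 orbits of sizes [44, 44, 1].
3 cycles on 89: each ℓ→(−1)^(ℓ−1), product (−1)^86 = +1.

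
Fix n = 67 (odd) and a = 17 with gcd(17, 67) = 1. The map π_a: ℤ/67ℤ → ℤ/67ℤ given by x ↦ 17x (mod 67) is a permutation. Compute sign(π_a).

Trace 33: π^k(33) = [33, 25, 23, 56, 14, 37, 26] for k=0..6.
π_17 has 3 disjoint cycles with lengths [33, 33, 1] on {0,…,66}.
Σ(ℓ_i−1) = 67−3 = 64; sign = (−1)^64 = +1.
Via Zolotarev, sign(π_{17}) = (17|67) = +1.

+1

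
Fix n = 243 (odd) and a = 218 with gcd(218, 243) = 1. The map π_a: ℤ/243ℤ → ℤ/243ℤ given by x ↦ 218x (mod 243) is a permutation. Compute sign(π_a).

-1

Start at x=133: 133 → 77 → 19 → 11 → 211 → 71 → 169 → … (one orbit).
Cycle type of π: 162 + 54 + 18 + 6 + 2 + 1; total 6 cycles.
sign(π) = (−1)^{n − #cycles} = (−1)^{243−6} = (−1)^237 = -1.
The Jacobi symbol (218|243) = -1 (Zolotarev) agrees.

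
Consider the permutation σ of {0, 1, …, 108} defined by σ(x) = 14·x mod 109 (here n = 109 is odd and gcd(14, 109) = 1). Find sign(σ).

Start at x=20: 20 → 62 → 105 → 53 → 88 → 33 → 26 → … (one orbit).
2 cycles of lengths [108, 1].
sign(π) = (−1)^{n − #cycles} = (−1)^{109−2} = (−1)^107 = -1.
(14|109)_J = -1 (Zolotarev's lemma cross-check).

-1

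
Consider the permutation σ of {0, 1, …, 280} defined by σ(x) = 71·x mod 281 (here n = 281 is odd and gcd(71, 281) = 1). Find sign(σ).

Orbit of 231 under x↦71x: [231, 103, 7, 216, 162, 262, 56]… (length divides ord_281(71)).
Cycle type of π: 280 + 1; total 2 cycles.
281 − 2 = 279 transpositions; sign(π) = (−1)^279 = -1.

-1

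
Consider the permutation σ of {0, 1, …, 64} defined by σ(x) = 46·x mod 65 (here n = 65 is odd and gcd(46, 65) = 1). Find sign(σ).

-1

Orbit of 11 under x↦46x: [11, 51, 6, 16, 21, 56, 41]… (length divides ord_65(46)).
Cycle lengths of π_46 on ℤ/65ℤ: [12, 12, 12, 12, 12, 1, 1, 1, 1, 1]; 10 cycles in total.
65 − 10 = 55 transpositions; sign(π) = (−1)^55 = -1.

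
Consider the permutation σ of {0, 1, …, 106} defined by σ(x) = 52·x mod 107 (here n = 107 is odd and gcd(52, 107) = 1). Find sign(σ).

Trace 61: π^k(61) = [61, 69, 57, 75, 48, 35, 1] for k=0..6.
π_52 has 3 disjoint cycles with lengths [53, 53, 1] on {0,…,106}.
Σ(ℓ_i−1) = 107−3 = 104; sign = (−1)^104 = +1.

+1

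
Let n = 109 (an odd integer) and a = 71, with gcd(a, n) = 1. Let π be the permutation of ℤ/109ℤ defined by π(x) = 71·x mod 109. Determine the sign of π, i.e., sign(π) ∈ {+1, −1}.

Start at x=64: 64 → 75 → 93 → 63 → 4 → 66 → 108 → … (one orbit).
7 cycles of lengths [18, 18, 18, 18, 18, 18, 1].
Σ(ℓ_i−1) = 109−7 = 102; sign = (−1)^102 = +1.
The Jacobi symbol (71|109) = +1 (Zolotarev) agrees.

+1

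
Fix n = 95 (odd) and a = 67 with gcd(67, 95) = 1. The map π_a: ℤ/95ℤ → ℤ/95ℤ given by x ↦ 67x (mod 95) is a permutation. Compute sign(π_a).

Orbit of 52 under x↦67x: [52, 64, 13, 16, 27, 4, 78]… (length divides ord_95(67)).
Decompose π into cycles: lengths [36, 36, 18, 4, 1] (5 cycles, including the fixed point 0).
With 5 cycles on 95 points, sign = (−1)^{95−5} = +1.
The Jacobi symbol (67|95) = +1 (Zolotarev) agrees.

+1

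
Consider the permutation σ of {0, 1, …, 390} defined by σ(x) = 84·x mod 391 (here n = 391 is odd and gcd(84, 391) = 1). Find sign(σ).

Trace 152: π^k(152) = [152, 256, 390, 307, 373, 52, 67] for k=0..6.
Cycle lengths of π_84 on ℤ/391ℤ: [22, 22, 22, 22, 22, 22, 22, 22, 22, 22, 22, 22, 22, 22, 22, 22, 22, 2, 2, 2, 2, 2, 2, 2, 2, 1]; 26 cycles in total.
n − c = 391 − 26 = 365; sign = (−1)^365 = -1.

-1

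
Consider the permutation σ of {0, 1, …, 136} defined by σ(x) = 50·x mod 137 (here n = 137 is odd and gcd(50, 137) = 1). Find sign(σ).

+1

Orbit of 119 under x↦50x: [119, 59, 73, 88, 16, 115, 133]… (length divides ord_137(50)).
Decompose π into cycles: lengths [17, 17, 17, 17, 17, 17, 17, 17, 1] (9 cycles, including the fixed point 0).
sign(π) = (−1)^{n − #cycles} = (−1)^{137−9} = (−1)^128 = +1.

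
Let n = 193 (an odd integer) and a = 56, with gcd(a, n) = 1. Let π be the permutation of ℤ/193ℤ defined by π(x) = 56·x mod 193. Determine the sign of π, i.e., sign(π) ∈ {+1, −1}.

+1

Trace 18: π^k(18) = [18, 43, 92, 134, 170, 63, 54] for k=0..6.
Cycle lengths of π_56 on ℤ/193ℤ: [96, 96, 1]; 3 cycles in total.
193 − 3 = 190 transpositions; sign(π) = (−1)^190 = +1.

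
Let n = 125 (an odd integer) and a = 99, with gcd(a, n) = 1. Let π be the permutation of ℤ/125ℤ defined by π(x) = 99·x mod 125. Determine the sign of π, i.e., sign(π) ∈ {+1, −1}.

Trace 24: π^k(24) = [24, 1, 99, 51, 49, 101, 124] for k=0..6.
23 cycles of lengths [10, 10, 10, 10, 10, 10, 10, 10, 10, 10, 2, 2, 2, 2, 2, 2, 2, 2, 2, 2, 2, 2, 1].
125 − 23 = 102 transpositions; sign(π) = (−1)^102 = +1.
The Jacobi symbol (99|125) = +1 (Zolotarev) agrees.

+1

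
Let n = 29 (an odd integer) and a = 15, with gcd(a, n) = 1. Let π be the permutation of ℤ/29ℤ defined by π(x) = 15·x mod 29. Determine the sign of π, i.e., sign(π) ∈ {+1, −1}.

-1

Trace 2: π^k(2) = [2, 1, 15, 22, 11, 20, 10] for k=0..6.
Cycle type of π: 28 + 1; total 2 cycles.
n − c = 29 − 2 = 27; sign = (−1)^27 = -1.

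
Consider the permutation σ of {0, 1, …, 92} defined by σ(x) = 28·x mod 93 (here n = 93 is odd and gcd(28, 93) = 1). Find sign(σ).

+1

Orbit of 82 under x↦28x: [82, 64, 25, 49, 70, 7, 10]… (length divides ord_93(28)).
Decompose π into cycles: lengths [15, 15, 15, 15, 15, 15, 1, 1, 1] (9 cycles, including the fixed point 0).
Σ(ℓ_i−1) = 93−9 = 84; sign = (−1)^84 = +1.
(28|93)_J = +1 (Zolotarev's lemma cross-check).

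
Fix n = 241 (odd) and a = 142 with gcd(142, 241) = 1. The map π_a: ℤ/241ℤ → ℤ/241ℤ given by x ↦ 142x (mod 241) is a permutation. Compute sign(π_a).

-1

Orbit of 121 under x↦142x: [121, 71, 201, 104, 67, 115, 183]… (length divides ord_241(142)).
2 cycles of lengths [240, 1].
Σ(ℓ_i−1) = 241−2 = 239; sign = (−1)^239 = -1.
Check: (142/241) = -1 by Zolotarev.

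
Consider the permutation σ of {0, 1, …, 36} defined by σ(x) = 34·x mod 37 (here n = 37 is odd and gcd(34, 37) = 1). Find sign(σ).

+1

Orbit of 16 under x↦34x: [16, 26, 33, 12, 1, 34, 9]… (length divides ord_37(34)).
π_34 has 5 disjoint cycles with lengths [9, 9, 9, 9, 1] on {0,…,36}.
37 − 5 = 32 transpositions; sign(π) = (−1)^32 = +1.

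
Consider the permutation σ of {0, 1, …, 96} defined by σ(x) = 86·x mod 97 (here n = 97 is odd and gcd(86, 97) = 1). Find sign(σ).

Start at x=11: 11 → 73 → 70 → 6 → 31 → 47 → 65 → … (one orbit).
3 cycles of lengths [48, 48, 1].
n − c = 97 − 3 = 94; sign = (−1)^94 = +1.
Check: (86/97) = +1 by Zolotarev.

+1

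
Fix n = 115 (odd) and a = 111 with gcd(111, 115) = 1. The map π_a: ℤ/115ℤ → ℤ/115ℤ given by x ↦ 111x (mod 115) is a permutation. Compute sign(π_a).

-1

Start at x=111: 111 → 16 → 51 → 26 → 11 → 71 → 61 → … (one orbit).
The orbit structure of x ↦ 111x mod 115: 10 orbits of sizes [22, 22, 22, 22, 22, 1, 1, 1, 1, 1].
10 cycles on 115: each ℓ→(−1)^(ℓ−1), product (−1)^105 = -1.
(111|115)_J = -1 (Zolotarev's lemma cross-check).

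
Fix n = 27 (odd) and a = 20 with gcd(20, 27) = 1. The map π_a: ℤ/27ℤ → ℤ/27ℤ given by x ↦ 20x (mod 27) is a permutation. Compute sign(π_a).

-1

Start at x=7: 7 → 5 → 19 → 2 → 13 → 17 → 16 → … (one orbit).
The orbit structure of x ↦ 20x mod 27: 4 orbits of sizes [18, 6, 2, 1].
27 − 4 = 23 transpositions; sign(π) = (−1)^23 = -1.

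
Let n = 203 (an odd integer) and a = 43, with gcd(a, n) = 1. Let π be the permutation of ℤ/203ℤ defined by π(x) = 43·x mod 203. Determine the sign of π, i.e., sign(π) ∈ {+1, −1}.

Trace 71: π^k(71) = [71, 8, 141, 176, 57, 15, 36] for k=0..6.
Cycle type of π: 28×7 + 1×7; total 14 cycles.
Σ(ℓ_i−1) = 203−14 = 189; sign = (−1)^189 = -1.
(43|203)_J = -1 (Zolotarev's lemma cross-check).

-1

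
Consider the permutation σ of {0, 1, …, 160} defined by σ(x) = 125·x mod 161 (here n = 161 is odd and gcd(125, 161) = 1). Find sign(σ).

+1

Start at x=36: 36 → 153 → 127 → 97 → 50 → 132 → 78 → … (one orbit).
Decompose π into cycles: lengths [22, 22, 22, 22, 22, 22, 22, 2, 2, 2, 1] (11 cycles, including the fixed point 0).
With 11 cycles on 161 points, sign = (−1)^{161−11} = +1.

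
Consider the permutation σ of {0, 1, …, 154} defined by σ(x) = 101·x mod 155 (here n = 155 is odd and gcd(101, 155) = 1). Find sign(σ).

Orbit of 66 under x↦101x: [66, 1, 101, 126, 16]… (length divides ord_155(101)).
Cycle lengths of π_101 on ℤ/155ℤ: [5, 5, 5, 5, 5, 5, 5, 5, 5, 5, 5, 5, 5, 5, 5, 5, 5, 5, 5, 5, 5, 5, 5, 5, 5, 5, 5, 5, 5, 5, 1, 1, 1, 1, 1]; 35 cycles in total.
n − c = 155 − 35 = 120; sign = (−1)^120 = +1.

+1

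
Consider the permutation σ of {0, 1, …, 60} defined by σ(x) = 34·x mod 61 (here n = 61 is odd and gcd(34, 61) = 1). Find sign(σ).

+1

Orbit of 9 under x↦34x: [9, 1, 34, 58, 20]… (length divides ord_61(34)).
Cycle type of π: 5×12 + 1; total 13 cycles.
sign(π) = (−1)^{n − #cycles} = (−1)^{61−13} = (−1)^48 = +1.
Check: (34/61) = +1 by Zolotarev.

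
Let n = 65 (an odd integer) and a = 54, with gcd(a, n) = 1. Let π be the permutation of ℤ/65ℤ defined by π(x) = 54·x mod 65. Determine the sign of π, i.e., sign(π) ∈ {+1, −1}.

-1

Orbit of 16 under x↦54x: [16, 19, 51, 24, 61, 44, 36]… (length divides ord_65(54)).
Cycle lengths of π_54 on ℤ/65ℤ: [12, 12, 12, 12, 12, 2, 2, 1]; 8 cycles in total.
65 − 8 = 57 transpositions; sign(π) = (−1)^57 = -1.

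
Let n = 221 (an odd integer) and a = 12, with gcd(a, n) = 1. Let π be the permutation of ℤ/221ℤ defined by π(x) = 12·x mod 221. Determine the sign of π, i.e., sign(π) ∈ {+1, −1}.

-1

Trace 181: π^k(181) = [181, 183, 207, 53, 194, 118, 90] for k=0..6.
Decompose π into cycles: lengths [16, 16, 16, 16, 16, 16, 16, 16, 16, 16, 16, 16, 16, 2, 2, 2, 2, 2, 2, 1] (20 cycles, including the fixed point 0).
221 − 20 = 201 transpositions; sign(π) = (−1)^201 = -1.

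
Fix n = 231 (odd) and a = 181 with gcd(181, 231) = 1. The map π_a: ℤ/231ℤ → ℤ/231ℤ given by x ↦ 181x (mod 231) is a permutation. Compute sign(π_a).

-1

Trace 181: π^k(181) = [181, 190, 202, 64, 34, 148, 223] for k=0..6.
Cycle type of π: 10×18 + 5×6 + 2×9 + 1×3; total 36 cycles.
With 36 cycles on 231 points, sign = (−1)^{231−36} = -1.
The Jacobi symbol (181|231) = -1 (Zolotarev) agrees.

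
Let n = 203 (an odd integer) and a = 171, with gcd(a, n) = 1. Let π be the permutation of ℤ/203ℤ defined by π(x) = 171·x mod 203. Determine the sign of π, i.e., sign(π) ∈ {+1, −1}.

Trace 12: π^k(12) = [12, 22, 108, 198, 160, 158, 19] for k=0..6.
5 cycles of lengths [84, 84, 28, 6, 1].
With 5 cycles on 203 points, sign = (−1)^{203−5} = +1.

+1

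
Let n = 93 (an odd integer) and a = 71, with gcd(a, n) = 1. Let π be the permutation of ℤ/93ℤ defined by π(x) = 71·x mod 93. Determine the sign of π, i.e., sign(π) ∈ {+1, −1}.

-1

Orbit of 40 under x↦71x: [40, 50, 16, 20, 25, 8, 10]… (length divides ord_93(71)).
Cycle type of π: 30×2 + 15×2 + 2 + 1; total 6 cycles.
93 − 6 = 87 transpositions; sign(π) = (−1)^87 = -1.
The Jacobi symbol (71|93) = -1 (Zolotarev) agrees.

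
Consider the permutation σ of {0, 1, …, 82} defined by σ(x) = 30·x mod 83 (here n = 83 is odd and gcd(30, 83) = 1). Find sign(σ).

Start at x=41: 41 → 68 → 48 → 29 → 40 → 38 → 61 → … (one orbit).
π_30 has 3 disjoint cycles with lengths [41, 41, 1] on {0,…,82}.
With 3 cycles on 83 points, sign = (−1)^{83−3} = +1.
(30|83)_J = +1 (Zolotarev's lemma cross-check).

+1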